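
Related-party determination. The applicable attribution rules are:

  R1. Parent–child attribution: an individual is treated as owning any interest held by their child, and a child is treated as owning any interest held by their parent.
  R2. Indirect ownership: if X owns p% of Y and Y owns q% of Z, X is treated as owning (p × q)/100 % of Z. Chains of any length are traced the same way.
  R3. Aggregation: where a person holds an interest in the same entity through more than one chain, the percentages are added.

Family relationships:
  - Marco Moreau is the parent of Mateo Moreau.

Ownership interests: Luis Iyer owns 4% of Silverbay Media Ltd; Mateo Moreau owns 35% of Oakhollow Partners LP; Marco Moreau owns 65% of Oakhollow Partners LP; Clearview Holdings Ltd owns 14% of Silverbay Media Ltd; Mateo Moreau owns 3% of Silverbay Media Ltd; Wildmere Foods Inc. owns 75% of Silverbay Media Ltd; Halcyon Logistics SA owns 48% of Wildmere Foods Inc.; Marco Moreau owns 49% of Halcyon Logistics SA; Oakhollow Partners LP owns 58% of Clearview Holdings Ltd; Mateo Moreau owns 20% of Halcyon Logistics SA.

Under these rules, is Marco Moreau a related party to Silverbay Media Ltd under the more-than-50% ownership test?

No

By parent–child attribution (R1), Marco Moreau is treated as also owning Mateo Moreau's interest in Halcyon Logistics SA, giving 49% + 20% = 69%.
By parent–child attribution (R1), Marco Moreau is treated as also owning Mateo Moreau's interest in Oakhollow Partners LP, giving 65% + 35% = 100%.
By parent–child attribution (R1), Marco Moreau is treated as owning Mateo Moreau's 3% interest in Silverbay Media Ltd.
Chain via Halcyon Logistics SA → Wildmere Foods Inc. (R2): 69% × 48% × 75% = 24.84% of Silverbay Media Ltd.
Chain via Oakhollow Partners LP → Clearview Holdings Ltd (R2): 100% × 58% × 14% = 8.12% of Silverbay Media Ltd.
Direct interest in Silverbay Media Ltd: 3%.
Aggregating (R3): 24.84% + 8.12% + 3% = 35.96%.
35.96% does not exceed the 50% threshold, so Marco is not a related party to Silverbay Media Ltd.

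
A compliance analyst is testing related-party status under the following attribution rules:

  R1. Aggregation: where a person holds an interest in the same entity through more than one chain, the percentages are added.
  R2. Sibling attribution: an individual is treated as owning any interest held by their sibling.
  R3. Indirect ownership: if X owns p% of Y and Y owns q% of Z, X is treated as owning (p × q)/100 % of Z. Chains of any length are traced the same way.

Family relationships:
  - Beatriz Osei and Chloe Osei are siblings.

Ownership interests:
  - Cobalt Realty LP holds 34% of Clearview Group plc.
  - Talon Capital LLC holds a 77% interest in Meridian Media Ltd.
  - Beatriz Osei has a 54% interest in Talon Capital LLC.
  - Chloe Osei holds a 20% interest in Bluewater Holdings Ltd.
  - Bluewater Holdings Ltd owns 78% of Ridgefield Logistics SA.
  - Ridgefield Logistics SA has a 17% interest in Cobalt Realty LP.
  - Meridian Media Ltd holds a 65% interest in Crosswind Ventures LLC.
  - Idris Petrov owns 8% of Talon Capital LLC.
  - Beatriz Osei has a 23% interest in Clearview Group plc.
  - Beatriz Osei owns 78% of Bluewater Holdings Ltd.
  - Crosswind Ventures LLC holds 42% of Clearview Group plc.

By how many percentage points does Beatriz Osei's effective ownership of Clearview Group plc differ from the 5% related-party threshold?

33.769572

By sibling attribution (R2), Beatriz Osei is treated as also owning Chloe Osei's interest in Bluewater Holdings Ltd, giving 78% + 20% = 98%.
Chain via Bluewater Holdings Ltd → Ridgefield Logistics SA → Cobalt Realty LP (R3): 98% × 78% × 17% × 34% = 4.418232% of Clearview Group plc.
Chain via Talon Capital LLC → Meridian Media Ltd → Crosswind Ventures LLC (R3): 54% × 77% × 65% × 42% = 11.35134% of Clearview Group plc.
Direct interest in Clearview Group plc: 23%.
Aggregating (R1): 4.418232% + 11.35134% + 23% = 38.769572%.
38.769572% exceeds the 5% threshold by 33.769572 percentage points.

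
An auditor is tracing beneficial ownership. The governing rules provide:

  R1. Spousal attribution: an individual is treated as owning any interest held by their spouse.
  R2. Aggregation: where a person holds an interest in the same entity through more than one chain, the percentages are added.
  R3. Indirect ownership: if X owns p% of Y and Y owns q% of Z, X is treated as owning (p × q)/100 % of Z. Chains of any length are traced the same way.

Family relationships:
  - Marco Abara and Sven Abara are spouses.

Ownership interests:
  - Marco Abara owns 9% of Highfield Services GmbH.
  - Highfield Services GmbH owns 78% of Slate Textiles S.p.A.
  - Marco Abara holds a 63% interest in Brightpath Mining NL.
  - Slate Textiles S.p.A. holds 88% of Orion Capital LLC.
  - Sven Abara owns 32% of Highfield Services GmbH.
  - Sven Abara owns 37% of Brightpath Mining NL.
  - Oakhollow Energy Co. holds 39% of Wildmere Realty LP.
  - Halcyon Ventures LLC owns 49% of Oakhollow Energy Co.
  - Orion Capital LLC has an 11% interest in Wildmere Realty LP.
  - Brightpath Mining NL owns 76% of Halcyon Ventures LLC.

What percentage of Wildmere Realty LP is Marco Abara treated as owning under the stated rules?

17.619264%

By spousal attribution (R1), Marco Abara is treated as also owning Sven Abara's interest in Brightpath Mining NL, giving 63% + 37% = 100%.
By spousal attribution (R1), Marco Abara is treated as also owning Sven Abara's interest in Highfield Services GmbH, giving 9% + 32% = 41%.
Chain via Brightpath Mining NL → Halcyon Ventures LLC → Oakhollow Energy Co. (R3): 100% × 76% × 49% × 39% = 14.5236% of Wildmere Realty LP.
Chain via Highfield Services GmbH → Slate Textiles S.p.A. → Orion Capital LLC (R3): 41% × 78% × 88% × 11% = 3.095664% of Wildmere Realty LP.
Aggregating (R2): 14.5236% + 3.095664% = 17.619264%.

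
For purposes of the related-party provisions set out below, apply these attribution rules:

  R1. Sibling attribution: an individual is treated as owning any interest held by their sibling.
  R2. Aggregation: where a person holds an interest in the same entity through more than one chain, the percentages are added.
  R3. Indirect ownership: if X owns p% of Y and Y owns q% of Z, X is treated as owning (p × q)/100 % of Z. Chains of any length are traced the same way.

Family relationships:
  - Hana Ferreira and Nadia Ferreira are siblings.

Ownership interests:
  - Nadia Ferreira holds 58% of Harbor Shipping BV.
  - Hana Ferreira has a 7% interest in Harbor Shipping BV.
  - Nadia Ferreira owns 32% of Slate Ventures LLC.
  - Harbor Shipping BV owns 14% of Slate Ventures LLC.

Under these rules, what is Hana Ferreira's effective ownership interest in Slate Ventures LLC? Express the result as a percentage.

41.1%

By sibling attribution (R1), Hana Ferreira is treated as also owning Nadia Ferreira's interest in Harbor Shipping BV, giving 7% + 58% = 65%.
By sibling attribution (R1), Hana Ferreira is treated as owning Nadia Ferreira's 32% interest in Slate Ventures LLC.
Chain via Harbor Shipping BV (R3): 65% × 14% = 9.1% of Slate Ventures LLC.
Direct interest in Slate Ventures LLC: 32%.
Aggregating (R2): 9.1% + 32% = 41.1%.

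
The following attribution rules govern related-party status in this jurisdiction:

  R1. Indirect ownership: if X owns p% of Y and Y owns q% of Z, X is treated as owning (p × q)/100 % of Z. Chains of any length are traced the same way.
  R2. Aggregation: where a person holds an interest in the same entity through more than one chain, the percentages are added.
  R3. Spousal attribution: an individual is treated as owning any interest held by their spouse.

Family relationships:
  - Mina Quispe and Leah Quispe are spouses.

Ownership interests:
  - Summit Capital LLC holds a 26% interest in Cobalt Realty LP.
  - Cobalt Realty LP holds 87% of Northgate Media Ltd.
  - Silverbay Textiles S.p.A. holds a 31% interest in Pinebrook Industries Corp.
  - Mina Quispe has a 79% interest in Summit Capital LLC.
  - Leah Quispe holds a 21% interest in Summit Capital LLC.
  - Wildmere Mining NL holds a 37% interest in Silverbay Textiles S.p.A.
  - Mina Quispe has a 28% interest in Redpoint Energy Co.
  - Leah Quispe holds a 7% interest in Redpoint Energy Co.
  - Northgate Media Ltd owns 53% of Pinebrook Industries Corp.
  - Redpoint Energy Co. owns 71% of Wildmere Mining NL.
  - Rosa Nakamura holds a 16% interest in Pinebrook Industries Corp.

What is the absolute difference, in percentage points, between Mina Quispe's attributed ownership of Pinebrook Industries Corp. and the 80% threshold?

By spousal attribution (R3), Mina Quispe is treated as also owning Leah Quispe's interest in Summit Capital LLC, giving 79% + 21% = 100%.
By spousal attribution (R3), Mina Quispe is treated as also owning Leah Quispe's interest in Redpoint Energy Co, giving 28% + 7% = 35%.
Chain via Summit Capital LLC → Cobalt Realty LP → Northgate Media Ltd (R1): 100% × 26% × 87% × 53% = 11.9886% of Pinebrook Industries Corp.
Chain via Redpoint Energy Co. → Wildmere Mining NL → Silverbay Textiles S.p.A. (R1): 35% × 71% × 37% × 31% = 2.850295% of Pinebrook Industries Corp.
Aggregating (R2): 11.9886% + 2.850295% = 14.838895%.
14.838895% falls short of the 80% threshold by 65.161105 percentage points.

65.161105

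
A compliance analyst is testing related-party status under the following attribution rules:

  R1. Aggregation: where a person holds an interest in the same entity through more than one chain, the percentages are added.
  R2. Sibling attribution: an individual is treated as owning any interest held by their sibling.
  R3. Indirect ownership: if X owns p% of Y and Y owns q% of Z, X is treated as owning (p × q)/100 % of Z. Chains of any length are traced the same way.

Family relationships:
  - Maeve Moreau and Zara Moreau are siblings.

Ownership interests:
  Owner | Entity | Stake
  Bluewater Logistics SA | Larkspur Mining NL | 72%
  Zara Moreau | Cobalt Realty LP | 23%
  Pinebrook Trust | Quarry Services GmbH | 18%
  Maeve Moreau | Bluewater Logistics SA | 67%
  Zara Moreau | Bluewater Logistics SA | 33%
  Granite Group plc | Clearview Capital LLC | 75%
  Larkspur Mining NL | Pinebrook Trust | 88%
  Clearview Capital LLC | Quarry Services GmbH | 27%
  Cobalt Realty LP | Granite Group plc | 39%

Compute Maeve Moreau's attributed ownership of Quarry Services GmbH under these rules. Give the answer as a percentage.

13.221225%

By sibling attribution (R2), Maeve Moreau is treated as also owning Zara Moreau's interest in Bluewater Logistics SA, giving 67% + 33% = 100%.
By sibling attribution (R2), Maeve Moreau is treated as owning Zara Moreau's 23% interest in Cobalt Realty LP.
Chain via Bluewater Logistics SA → Larkspur Mining NL → Pinebrook Trust (R3): 100% × 72% × 88% × 18% = 11.4048% of Quarry Services GmbH.
Chain via Cobalt Realty LP → Granite Group plc → Clearview Capital LLC (R3): 23% × 39% × 75% × 27% = 1.816425% of Quarry Services GmbH.
Aggregating (R1): 11.4048% + 1.816425% = 13.221225%.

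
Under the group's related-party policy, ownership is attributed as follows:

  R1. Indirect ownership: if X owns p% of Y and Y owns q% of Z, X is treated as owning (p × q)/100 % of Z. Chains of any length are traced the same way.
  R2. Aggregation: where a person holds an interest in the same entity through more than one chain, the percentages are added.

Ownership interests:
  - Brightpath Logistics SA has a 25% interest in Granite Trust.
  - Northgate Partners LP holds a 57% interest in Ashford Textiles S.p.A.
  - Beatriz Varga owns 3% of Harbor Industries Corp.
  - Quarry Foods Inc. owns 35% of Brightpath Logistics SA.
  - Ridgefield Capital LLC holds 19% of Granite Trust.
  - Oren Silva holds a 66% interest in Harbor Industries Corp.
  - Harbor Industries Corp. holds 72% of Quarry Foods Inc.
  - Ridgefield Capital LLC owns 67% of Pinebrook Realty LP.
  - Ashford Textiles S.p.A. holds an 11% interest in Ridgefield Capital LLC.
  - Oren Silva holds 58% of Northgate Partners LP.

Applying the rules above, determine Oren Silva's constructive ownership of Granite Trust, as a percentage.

Chain via Northgate Partners LP → Ashford Textiles S.p.A. → Ridgefield Capital LLC (R1): 58% × 57% × 11% × 19% = 0.690954% of Granite Trust.
Chain via Harbor Industries Corp. → Quarry Foods Inc. → Brightpath Logistics SA (R1): 66% × 72% × 35% × 25% = 4.158% of Granite Trust.
Aggregating (R2): 0.690954% + 4.158% = 4.848954%.

4.848954%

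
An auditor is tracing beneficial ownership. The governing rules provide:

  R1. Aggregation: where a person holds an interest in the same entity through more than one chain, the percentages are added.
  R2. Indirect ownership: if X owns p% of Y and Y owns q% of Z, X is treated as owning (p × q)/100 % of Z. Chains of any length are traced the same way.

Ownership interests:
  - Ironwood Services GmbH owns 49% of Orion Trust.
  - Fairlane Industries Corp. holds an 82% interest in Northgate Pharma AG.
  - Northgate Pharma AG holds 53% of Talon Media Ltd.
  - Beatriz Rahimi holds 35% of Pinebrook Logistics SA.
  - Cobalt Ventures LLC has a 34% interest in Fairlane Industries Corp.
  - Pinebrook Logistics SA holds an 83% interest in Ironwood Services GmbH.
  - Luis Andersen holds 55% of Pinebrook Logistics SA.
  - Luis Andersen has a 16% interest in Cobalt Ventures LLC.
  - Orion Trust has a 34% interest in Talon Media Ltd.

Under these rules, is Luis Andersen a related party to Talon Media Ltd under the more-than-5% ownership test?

Yes

Chain via Cobalt Ventures LLC → Fairlane Industries Corp. → Northgate Pharma AG (R2): 16% × 34% × 82% × 53% = 2.364224% of Talon Media Ltd.
Chain via Pinebrook Logistics SA → Ironwood Services GmbH → Orion Trust (R2): 55% × 83% × 49% × 34% = 7.60529% of Talon Media Ltd.
Aggregating (R1): 2.364224% + 7.60529% = 9.969514%.
9.969514% exceeds the 5% threshold, so Luis is a related party to Talon Media Ltd.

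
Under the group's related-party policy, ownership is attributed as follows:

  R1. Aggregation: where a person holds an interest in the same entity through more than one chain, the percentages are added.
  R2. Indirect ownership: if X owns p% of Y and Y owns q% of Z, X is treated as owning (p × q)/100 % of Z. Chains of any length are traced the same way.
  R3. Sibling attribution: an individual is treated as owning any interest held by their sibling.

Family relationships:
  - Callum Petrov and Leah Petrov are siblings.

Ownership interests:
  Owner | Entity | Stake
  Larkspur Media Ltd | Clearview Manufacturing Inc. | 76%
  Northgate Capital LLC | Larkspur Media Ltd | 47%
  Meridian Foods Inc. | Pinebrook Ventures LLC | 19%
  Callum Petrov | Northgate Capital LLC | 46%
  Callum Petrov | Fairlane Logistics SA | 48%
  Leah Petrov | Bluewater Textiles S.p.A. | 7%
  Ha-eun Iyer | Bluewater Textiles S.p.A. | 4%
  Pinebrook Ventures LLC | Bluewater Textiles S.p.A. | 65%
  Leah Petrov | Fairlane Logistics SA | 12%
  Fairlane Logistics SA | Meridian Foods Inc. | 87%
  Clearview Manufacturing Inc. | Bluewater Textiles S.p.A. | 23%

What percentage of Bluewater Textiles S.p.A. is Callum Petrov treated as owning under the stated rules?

By sibling attribution (R3), Callum Petrov is treated as also owning Leah Petrov's interest in Fairlane Logistics SA, giving 48% + 12% = 60%.
By sibling attribution (R3), Callum Petrov is treated as owning Leah Petrov's 7% interest in Bluewater Textiles S.p.A.
Chain via Fairlane Logistics SA → Meridian Foods Inc. → Pinebrook Ventures LLC (R2): 60% × 87% × 19% × 65% = 6.4467% of Bluewater Textiles S.p.A.
Chain via Northgate Capital LLC → Larkspur Media Ltd → Clearview Manufacturing Inc. (R2): 46% × 47% × 76% × 23% = 3.779176% of Bluewater Textiles S.p.A.
Direct interest in Bluewater Textiles S.p.A: 7%.
Aggregating (R1): 6.4467% + 3.779176% + 7% = 17.225876%.

17.225876%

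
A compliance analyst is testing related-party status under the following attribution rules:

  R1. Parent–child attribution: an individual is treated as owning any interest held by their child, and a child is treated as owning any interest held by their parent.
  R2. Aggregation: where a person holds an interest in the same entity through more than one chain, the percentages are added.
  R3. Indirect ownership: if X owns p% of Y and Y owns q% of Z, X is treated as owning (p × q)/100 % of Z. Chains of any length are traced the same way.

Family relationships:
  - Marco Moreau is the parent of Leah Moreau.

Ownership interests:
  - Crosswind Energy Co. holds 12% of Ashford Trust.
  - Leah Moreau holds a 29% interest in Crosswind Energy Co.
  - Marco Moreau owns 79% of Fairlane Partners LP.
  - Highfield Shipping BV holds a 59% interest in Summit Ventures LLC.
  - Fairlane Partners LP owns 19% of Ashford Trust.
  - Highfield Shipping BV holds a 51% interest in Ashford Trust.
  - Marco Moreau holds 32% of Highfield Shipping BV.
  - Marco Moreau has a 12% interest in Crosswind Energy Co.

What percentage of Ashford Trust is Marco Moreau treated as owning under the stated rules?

36.25%

By parent–child attribution (R1), Marco Moreau is treated as also owning Leah Moreau's interest in Crosswind Energy Co, giving 12% + 29% = 41%.
Chain via Fairlane Partners LP (R3): 79% × 19% = 15.01% of Ashford Trust.
Chain via Crosswind Energy Co. (R3): 41% × 12% = 4.92% of Ashford Trust.
Chain via Highfield Shipping BV (R3): 32% × 51% = 16.32% of Ashford Trust.
Aggregating (R2): 15.01% + 4.92% + 16.32% = 36.25%.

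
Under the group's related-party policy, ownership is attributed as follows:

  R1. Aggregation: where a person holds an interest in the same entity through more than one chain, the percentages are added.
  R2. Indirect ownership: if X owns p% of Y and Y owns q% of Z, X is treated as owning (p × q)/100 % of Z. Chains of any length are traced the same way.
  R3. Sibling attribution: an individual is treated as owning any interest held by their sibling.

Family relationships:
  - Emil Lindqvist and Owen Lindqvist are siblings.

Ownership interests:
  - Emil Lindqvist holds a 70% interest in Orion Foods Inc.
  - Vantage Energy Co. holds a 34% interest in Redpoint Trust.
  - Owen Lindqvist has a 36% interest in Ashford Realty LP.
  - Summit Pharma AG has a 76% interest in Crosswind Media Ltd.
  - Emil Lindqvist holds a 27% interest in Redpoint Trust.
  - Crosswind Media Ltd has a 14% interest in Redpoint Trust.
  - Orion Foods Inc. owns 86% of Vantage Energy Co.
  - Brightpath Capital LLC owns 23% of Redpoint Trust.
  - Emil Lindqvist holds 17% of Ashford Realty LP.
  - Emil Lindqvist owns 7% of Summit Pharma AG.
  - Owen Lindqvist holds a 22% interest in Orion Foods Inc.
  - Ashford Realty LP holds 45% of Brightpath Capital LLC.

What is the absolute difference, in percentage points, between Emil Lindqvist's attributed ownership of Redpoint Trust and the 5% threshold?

By sibling attribution (R3), Emil Lindqvist is treated as also owning Owen Lindqvist's interest in Ashford Realty LP, giving 17% + 36% = 53%.
By sibling attribution (R3), Emil Lindqvist is treated as also owning Owen Lindqvist's interest in Orion Foods Inc, giving 70% + 22% = 92%.
Chain via Ashford Realty LP → Brightpath Capital LLC (R2): 53% × 45% × 23% = 5.4855% of Redpoint Trust.
Chain via Summit Pharma AG → Crosswind Media Ltd (R2): 7% × 76% × 14% = 0.7448% of Redpoint Trust.
Chain via Orion Foods Inc. → Vantage Energy Co. (R2): 92% × 86% × 34% = 26.9008% of Redpoint Trust.
Direct interest in Redpoint Trust: 27%.
Aggregating (R1): 5.4855% + 0.7448% + 26.9008% + 27% = 60.1311%.
60.1311% exceeds the 5% threshold by 55.1311 percentage points.

55.1311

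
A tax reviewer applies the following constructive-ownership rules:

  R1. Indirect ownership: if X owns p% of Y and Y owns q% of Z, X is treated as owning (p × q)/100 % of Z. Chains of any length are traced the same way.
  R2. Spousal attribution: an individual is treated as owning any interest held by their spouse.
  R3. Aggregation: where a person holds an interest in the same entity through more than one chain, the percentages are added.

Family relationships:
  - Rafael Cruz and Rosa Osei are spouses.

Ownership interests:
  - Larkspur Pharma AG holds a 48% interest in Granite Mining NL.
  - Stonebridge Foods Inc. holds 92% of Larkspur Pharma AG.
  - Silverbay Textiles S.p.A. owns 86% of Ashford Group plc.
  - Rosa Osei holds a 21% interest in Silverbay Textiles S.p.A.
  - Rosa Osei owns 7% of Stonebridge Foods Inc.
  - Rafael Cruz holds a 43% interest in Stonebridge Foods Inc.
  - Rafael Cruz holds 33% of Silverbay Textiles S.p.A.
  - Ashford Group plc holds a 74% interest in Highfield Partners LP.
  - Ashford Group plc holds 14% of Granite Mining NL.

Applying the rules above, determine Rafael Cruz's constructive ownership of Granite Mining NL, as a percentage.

By spousal attribution (R2), Rafael Cruz is treated as also owning Rosa Osei's interest in Silverbay Textiles S.p.A, giving 33% + 21% = 54%.
By spousal attribution (R2), Rafael Cruz is treated as also owning Rosa Osei's interest in Stonebridge Foods Inc, giving 43% + 7% = 50%.
Chain via Silverbay Textiles S.p.A. → Ashford Group plc (R1): 54% × 86% × 14% = 6.5016% of Granite Mining NL.
Chain via Stonebridge Foods Inc. → Larkspur Pharma AG (R1): 50% × 92% × 48% = 22.08% of Granite Mining NL.
Aggregating (R3): 6.5016% + 22.08% = 28.5816%.

28.5816%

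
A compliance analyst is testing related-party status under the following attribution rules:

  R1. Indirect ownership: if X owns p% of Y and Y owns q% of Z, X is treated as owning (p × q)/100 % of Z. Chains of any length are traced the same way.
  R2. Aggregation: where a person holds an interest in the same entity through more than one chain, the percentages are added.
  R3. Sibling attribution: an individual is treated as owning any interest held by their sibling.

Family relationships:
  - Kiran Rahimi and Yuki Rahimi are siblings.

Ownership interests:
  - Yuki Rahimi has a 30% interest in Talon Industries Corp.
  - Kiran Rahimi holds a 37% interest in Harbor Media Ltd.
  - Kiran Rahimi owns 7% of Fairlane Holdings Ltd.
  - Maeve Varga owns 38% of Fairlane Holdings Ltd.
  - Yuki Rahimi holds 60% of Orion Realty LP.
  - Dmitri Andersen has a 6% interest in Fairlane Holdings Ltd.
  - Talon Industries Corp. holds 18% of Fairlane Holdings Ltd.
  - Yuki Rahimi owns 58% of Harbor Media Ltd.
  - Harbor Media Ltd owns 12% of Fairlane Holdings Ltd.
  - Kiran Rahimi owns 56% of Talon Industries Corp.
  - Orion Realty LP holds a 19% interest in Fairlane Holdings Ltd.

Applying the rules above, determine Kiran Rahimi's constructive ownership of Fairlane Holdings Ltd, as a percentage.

45.28%

By sibling attribution (R3), Kiran Rahimi is treated as also owning Yuki Rahimi's interest in Talon Industries Corp, giving 56% + 30% = 86%.
By sibling attribution (R3), Kiran Rahimi is treated as also owning Yuki Rahimi's interest in Harbor Media Ltd, giving 37% + 58% = 95%.
By sibling attribution (R3), Kiran Rahimi is treated as owning Yuki Rahimi's 60% interest in Orion Realty LP.
Chain via Talon Industries Corp. (R1): 86% × 18% = 15.48% of Fairlane Holdings Ltd.
Chain via Harbor Media Ltd (R1): 95% × 12% = 11.4% of Fairlane Holdings Ltd.
Direct interest in Fairlane Holdings Ltd: 7%.
Chain via Orion Realty LP (R1): 60% × 19% = 11.4% of Fairlane Holdings Ltd.
Aggregating (R2): 15.48% + 11.4% + 7% + 11.4% = 45.28%.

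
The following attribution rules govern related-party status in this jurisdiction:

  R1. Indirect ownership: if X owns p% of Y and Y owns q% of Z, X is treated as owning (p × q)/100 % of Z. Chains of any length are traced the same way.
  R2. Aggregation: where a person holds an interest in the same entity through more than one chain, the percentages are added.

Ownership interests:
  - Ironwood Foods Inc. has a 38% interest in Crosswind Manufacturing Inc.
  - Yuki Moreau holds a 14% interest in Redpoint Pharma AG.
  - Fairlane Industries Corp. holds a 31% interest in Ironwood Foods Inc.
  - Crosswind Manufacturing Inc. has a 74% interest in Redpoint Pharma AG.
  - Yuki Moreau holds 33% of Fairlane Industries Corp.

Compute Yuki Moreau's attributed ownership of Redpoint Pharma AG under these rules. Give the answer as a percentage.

Chain via Fairlane Industries Corp. → Ironwood Foods Inc. → Crosswind Manufacturing Inc. (R1): 33% × 31% × 38% × 74% = 2.876676% of Redpoint Pharma AG.
Direct interest in Redpoint Pharma AG: 14%.
Aggregating (R2): 2.876676% + 14% = 16.876676%.

16.876676%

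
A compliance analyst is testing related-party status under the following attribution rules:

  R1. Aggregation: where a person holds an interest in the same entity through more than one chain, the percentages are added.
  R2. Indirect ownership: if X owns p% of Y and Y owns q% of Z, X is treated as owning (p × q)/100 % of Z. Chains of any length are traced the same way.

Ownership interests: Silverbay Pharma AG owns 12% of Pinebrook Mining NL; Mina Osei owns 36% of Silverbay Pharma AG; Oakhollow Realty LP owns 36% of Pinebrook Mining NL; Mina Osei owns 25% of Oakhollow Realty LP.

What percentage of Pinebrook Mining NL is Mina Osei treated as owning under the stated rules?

Chain via Oakhollow Realty LP (R2): 25% × 36% = 9% of Pinebrook Mining NL.
Chain via Silverbay Pharma AG (R2): 36% × 12% = 4.32% of Pinebrook Mining NL.
Aggregating (R1): 9% + 4.32% = 13.32%.

13.32%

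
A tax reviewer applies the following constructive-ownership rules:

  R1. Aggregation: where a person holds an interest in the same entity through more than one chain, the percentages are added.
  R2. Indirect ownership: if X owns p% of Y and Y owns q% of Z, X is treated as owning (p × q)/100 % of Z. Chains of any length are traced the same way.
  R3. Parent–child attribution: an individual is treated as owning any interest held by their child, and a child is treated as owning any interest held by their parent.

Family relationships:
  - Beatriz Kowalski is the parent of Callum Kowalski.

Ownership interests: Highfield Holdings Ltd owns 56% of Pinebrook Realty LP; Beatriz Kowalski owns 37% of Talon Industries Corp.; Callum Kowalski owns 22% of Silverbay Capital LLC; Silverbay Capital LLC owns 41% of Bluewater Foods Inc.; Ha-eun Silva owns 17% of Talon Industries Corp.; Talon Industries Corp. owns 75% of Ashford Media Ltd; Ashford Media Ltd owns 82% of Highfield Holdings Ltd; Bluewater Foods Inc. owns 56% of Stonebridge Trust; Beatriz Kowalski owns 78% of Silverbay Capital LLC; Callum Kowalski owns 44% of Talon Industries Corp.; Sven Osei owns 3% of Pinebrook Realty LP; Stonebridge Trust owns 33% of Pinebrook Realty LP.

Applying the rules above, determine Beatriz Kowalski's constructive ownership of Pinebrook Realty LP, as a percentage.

By parent–child attribution (R3), Beatriz Kowalski is treated as also owning Callum Kowalski's interest in Silverbay Capital LLC, giving 78% + 22% = 100%.
By parent–child attribution (R3), Beatriz Kowalski is treated as also owning Callum Kowalski's interest in Talon Industries Corp, giving 37% + 44% = 81%.
Chain via Silverbay Capital LLC → Bluewater Foods Inc. → Stonebridge Trust (R2): 100% × 41% × 56% × 33% = 7.5768% of Pinebrook Realty LP.
Chain via Talon Industries Corp. → Ashford Media Ltd → Highfield Holdings Ltd (R2): 81% × 75% × 82% × 56% = 27.8964% of Pinebrook Realty LP.
Aggregating (R1): 7.5768% + 27.8964% = 35.4732%.

35.4732%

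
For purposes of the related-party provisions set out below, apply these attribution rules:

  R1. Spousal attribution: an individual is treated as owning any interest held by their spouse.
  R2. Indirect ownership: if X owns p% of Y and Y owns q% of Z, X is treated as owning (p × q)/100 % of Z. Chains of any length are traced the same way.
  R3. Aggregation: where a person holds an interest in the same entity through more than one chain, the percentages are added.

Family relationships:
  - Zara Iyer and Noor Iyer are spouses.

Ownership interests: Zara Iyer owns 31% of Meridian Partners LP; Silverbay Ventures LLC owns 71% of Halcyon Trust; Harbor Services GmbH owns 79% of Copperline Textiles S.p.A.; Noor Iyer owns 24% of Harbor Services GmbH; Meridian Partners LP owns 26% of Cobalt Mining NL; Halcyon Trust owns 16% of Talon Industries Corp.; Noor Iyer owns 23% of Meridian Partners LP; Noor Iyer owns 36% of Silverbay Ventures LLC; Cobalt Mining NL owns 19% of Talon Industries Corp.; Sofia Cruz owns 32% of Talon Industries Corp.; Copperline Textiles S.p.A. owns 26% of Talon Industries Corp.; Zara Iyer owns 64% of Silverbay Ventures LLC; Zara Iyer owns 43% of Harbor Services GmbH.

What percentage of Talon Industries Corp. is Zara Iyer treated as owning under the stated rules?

27.7894%

By spousal attribution (R1), Zara Iyer is treated as also owning Noor Iyer's interest in Meridian Partners LP, giving 31% + 23% = 54%.
By spousal attribution (R1), Zara Iyer is treated as also owning Noor Iyer's interest in Harbor Services GmbH, giving 43% + 24% = 67%.
By spousal attribution (R1), Zara Iyer is treated as also owning Noor Iyer's interest in Silverbay Ventures LLC, giving 64% + 36% = 100%.
Chain via Meridian Partners LP → Cobalt Mining NL (R2): 54% × 26% × 19% = 2.6676% of Talon Industries Corp.
Chain via Harbor Services GmbH → Copperline Textiles S.p.A. (R2): 67% × 79% × 26% = 13.7618% of Talon Industries Corp.
Chain via Silverbay Ventures LLC → Halcyon Trust (R2): 100% × 71% × 16% = 11.36% of Talon Industries Corp.
Aggregating (R3): 2.6676% + 13.7618% + 11.36% = 27.7894%.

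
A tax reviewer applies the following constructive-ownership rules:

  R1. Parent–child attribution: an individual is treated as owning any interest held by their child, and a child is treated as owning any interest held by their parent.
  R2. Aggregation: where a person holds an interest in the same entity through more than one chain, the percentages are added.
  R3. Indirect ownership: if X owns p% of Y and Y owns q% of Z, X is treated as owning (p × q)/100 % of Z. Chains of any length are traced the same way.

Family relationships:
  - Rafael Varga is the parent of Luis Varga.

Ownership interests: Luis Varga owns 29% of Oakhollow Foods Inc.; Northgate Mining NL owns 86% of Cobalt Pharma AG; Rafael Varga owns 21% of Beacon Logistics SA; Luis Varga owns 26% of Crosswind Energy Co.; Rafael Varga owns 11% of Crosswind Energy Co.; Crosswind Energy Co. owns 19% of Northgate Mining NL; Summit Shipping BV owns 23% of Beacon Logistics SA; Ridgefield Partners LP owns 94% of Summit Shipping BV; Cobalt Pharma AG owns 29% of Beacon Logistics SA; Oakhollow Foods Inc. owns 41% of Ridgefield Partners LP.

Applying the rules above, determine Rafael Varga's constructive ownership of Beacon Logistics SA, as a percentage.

25.3239%

By parent–child attribution (R1), Rafael Varga is treated as also owning Luis Varga's interest in Crosswind Energy Co, giving 11% + 26% = 37%.
By parent–child attribution (R1), Rafael Varga is treated as owning Luis Varga's 29% interest in Oakhollow Foods Inc.
Chain via Crosswind Energy Co. → Northgate Mining NL → Cobalt Pharma AG (R3): 37% × 19% × 86% × 29% = 1.753282% of Beacon Logistics SA.
Direct interest in Beacon Logistics SA: 21%.
Chain via Oakhollow Foods Inc. → Ridgefield Partners LP → Summit Shipping BV (R3): 29% × 41% × 94% × 23% = 2.570618% of Beacon Logistics SA.
Aggregating (R2): 1.753282% + 21% + 2.570618% = 25.3239%.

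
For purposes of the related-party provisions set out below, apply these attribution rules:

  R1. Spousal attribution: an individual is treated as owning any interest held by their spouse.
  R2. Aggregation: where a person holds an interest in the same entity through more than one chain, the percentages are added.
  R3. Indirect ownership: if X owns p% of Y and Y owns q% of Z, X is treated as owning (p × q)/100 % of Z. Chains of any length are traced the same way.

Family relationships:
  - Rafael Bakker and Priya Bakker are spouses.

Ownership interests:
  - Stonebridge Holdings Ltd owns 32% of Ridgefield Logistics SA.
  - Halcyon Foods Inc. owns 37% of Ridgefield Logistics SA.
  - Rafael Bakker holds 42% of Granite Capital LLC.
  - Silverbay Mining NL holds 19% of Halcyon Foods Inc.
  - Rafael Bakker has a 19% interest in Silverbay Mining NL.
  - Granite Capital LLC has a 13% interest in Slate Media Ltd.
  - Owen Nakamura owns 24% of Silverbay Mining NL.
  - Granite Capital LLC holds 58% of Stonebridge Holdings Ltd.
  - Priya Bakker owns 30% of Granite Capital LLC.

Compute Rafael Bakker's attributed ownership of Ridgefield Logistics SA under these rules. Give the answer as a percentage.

14.6989%

By spousal attribution (R1), Rafael Bakker is treated as also owning Priya Bakker's interest in Granite Capital LLC, giving 42% + 30% = 72%.
Chain via Silverbay Mining NL → Halcyon Foods Inc. (R3): 19% × 19% × 37% = 1.3357% of Ridgefield Logistics SA.
Chain via Granite Capital LLC → Stonebridge Holdings Ltd (R3): 72% × 58% × 32% = 13.3632% of Ridgefield Logistics SA.
Aggregating (R2): 1.3357% + 13.3632% = 14.6989%.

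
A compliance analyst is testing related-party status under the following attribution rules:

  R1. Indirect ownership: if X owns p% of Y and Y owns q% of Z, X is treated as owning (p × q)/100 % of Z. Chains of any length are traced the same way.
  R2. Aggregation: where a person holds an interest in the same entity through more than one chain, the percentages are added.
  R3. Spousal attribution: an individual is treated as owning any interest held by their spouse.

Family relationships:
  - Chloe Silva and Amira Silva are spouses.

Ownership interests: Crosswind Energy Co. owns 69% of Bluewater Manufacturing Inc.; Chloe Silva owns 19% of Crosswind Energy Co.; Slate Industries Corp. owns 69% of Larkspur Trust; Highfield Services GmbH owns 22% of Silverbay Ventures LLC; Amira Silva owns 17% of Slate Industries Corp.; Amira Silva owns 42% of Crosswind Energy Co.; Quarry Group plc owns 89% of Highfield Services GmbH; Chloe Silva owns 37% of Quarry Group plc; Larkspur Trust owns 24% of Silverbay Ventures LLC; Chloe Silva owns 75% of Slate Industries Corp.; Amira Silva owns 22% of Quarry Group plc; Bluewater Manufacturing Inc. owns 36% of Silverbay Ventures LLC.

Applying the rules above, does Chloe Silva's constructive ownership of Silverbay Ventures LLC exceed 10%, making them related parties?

Yes

By spousal attribution (R3), Chloe Silva is treated as also owning Amira Silva's interest in Quarry Group plc, giving 37% + 22% = 59%.
By spousal attribution (R3), Chloe Silva is treated as also owning Amira Silva's interest in Crosswind Energy Co, giving 19% + 42% = 61%.
By spousal attribution (R3), Chloe Silva is treated as also owning Amira Silva's interest in Slate Industries Corp, giving 75% + 17% = 92%.
Chain via Quarry Group plc → Highfield Services GmbH (R1): 59% × 89% × 22% = 11.5522% of Silverbay Ventures LLC.
Chain via Crosswind Energy Co. → Bluewater Manufacturing Inc. (R1): 61% × 69% × 36% = 15.1524% of Silverbay Ventures LLC.
Chain via Slate Industries Corp. → Larkspur Trust (R1): 92% × 69% × 24% = 15.2352% of Silverbay Ventures LLC.
Aggregating (R2): 11.5522% + 15.1524% + 15.2352% = 41.9398%.
41.9398% exceeds the 10% threshold, so Chloe is a related party to Silverbay Ventures LLC.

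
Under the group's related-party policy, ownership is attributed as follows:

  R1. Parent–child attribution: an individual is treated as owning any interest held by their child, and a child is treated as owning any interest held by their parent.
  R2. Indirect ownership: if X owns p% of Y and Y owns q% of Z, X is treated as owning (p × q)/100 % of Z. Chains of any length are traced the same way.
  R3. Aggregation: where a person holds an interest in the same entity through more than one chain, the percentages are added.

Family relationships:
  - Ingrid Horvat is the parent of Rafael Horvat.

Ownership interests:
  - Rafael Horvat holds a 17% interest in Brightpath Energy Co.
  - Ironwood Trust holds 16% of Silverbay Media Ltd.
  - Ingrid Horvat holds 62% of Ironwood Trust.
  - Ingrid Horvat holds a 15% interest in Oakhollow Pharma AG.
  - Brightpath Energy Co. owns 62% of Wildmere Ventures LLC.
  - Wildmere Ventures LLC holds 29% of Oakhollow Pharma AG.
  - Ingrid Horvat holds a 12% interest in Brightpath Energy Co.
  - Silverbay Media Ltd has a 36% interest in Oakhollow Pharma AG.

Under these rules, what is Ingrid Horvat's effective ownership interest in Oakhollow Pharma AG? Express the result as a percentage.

23.7854%

By parent–child attribution (R1), Ingrid Horvat is treated as also owning Rafael Horvat's interest in Brightpath Energy Co, giving 12% + 17% = 29%.
Chain via Brightpath Energy Co. → Wildmere Ventures LLC (R2): 29% × 62% × 29% = 5.2142% of Oakhollow Pharma AG.
Chain via Ironwood Trust → Silverbay Media Ltd (R2): 62% × 16% × 36% = 3.5712% of Oakhollow Pharma AG.
Direct interest in Oakhollow Pharma AG: 15%.
Aggregating (R3): 5.2142% + 3.5712% + 15% = 23.7854%.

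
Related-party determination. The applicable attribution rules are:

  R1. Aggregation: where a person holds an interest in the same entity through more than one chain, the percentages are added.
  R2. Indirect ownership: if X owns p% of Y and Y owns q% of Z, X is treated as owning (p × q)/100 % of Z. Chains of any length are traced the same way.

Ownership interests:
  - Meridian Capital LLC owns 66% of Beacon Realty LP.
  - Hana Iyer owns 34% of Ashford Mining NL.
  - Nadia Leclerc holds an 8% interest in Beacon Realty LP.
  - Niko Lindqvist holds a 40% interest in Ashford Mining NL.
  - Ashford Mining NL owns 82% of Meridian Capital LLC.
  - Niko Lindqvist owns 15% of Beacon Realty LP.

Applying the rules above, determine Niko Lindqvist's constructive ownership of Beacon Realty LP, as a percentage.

Chain via Ashford Mining NL → Meridian Capital LLC (R2): 40% × 82% × 66% = 21.648% of Beacon Realty LP.
Direct interest in Beacon Realty LP: 15%.
Aggregating (R1): 21.648% + 15% = 36.648%.

36.648%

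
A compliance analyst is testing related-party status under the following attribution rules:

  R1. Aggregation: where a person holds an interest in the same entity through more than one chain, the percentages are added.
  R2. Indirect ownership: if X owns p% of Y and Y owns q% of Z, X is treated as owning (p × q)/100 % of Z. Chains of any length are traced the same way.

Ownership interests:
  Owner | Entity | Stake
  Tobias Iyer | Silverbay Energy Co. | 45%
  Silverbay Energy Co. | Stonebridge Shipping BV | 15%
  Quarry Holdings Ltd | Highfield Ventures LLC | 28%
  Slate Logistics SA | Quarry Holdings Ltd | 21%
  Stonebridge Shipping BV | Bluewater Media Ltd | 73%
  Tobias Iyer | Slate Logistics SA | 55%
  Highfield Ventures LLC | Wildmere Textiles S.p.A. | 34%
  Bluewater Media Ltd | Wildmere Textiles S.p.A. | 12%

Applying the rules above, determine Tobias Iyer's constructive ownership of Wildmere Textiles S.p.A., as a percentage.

1.69086%

Chain via Slate Logistics SA → Quarry Holdings Ltd → Highfield Ventures LLC (R2): 55% × 21% × 28% × 34% = 1.09956% of Wildmere Textiles S.p.A.
Chain via Silverbay Energy Co. → Stonebridge Shipping BV → Bluewater Media Ltd (R2): 45% × 15% × 73% × 12% = 0.5913% of Wildmere Textiles S.p.A.
Aggregating (R1): 1.09956% + 0.5913% = 1.69086%.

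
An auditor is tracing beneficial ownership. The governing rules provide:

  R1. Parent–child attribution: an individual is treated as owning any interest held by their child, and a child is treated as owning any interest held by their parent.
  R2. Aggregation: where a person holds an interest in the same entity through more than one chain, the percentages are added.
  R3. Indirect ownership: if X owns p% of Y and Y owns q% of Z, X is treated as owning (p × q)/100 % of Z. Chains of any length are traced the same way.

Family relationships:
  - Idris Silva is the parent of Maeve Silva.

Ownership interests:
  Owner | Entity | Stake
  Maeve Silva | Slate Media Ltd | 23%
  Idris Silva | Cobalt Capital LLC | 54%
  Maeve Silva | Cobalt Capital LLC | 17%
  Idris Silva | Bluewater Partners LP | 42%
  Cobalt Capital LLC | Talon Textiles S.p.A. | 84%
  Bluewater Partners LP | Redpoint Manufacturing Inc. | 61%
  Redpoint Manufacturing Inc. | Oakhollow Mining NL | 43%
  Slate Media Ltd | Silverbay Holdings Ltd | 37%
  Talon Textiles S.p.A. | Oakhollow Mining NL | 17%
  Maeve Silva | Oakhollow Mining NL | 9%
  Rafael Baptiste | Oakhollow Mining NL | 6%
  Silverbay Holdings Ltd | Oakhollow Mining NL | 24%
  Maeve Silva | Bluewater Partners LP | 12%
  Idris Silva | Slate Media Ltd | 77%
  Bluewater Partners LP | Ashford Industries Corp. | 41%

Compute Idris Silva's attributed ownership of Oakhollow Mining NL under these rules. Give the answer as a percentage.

By parent–child attribution (R1), Idris Silva is treated as also owning Maeve Silva's interest in Bluewater Partners LP, giving 42% + 12% = 54%.
By parent–child attribution (R1), Idris Silva is treated as also owning Maeve Silva's interest in Cobalt Capital LLC, giving 54% + 17% = 71%.
By parent–child attribution (R1), Idris Silva is treated as also owning Maeve Silva's interest in Slate Media Ltd, giving 77% + 23% = 100%.
By parent–child attribution (R1), Idris Silva is treated as owning Maeve Silva's 9% interest in Oakhollow Mining NL.
Chain via Bluewater Partners LP → Redpoint Manufacturing Inc. (R3): 54% × 61% × 43% = 14.1642% of Oakhollow Mining NL.
Chain via Cobalt Capital LLC → Talon Textiles S.p.A. (R3): 71% × 84% × 17% = 10.1388% of Oakhollow Mining NL.
Chain via Slate Media Ltd → Silverbay Holdings Ltd (R3): 100% × 37% × 24% = 8.88% of Oakhollow Mining NL.
Direct interest in Oakhollow Mining NL: 9%.
Aggregating (R2): 14.1642% + 10.1388% + 8.88% + 9% = 42.183%.

42.183%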